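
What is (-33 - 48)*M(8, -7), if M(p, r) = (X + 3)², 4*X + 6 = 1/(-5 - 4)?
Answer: -2809/16 ≈ -175.56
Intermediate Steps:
X = -55/36 (X = -3/2 + 1/(4*(-5 - 4)) = -3/2 + (¼)/(-9) = -3/2 + (¼)*(-⅑) = -3/2 - 1/36 = -55/36 ≈ -1.5278)
M(p, r) = 2809/1296 (M(p, r) = (-55/36 + 3)² = (53/36)² = 2809/1296)
(-33 - 48)*M(8, -7) = (-33 - 48)*(2809/1296) = -81*2809/1296 = -2809/16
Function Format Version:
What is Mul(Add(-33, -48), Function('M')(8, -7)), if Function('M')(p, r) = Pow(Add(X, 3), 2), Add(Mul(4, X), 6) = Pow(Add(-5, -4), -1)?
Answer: Rational(-2809, 16) ≈ -175.56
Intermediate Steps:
X = Rational(-55, 36) (X = Add(Rational(-3, 2), Mul(Rational(1, 4), Pow(Add(-5, -4), -1))) = Add(Rational(-3, 2), Mul(Rational(1, 4), Pow(-9, -1))) = Add(Rational(-3, 2), Mul(Rational(1, 4), Rational(-1, 9))) = Add(Rational(-3, 2), Rational(-1, 36)) = Rational(-55, 36) ≈ -1.5278)
Function('M')(p, r) = Rational(2809, 1296) (Function('M')(p, r) = Pow(Add(Rational(-55, 36), 3), 2) = Pow(Rational(53, 36), 2) = Rational(2809, 1296))
Mul(Add(-33, -48), Function('M')(8, -7)) = Mul(Add(-33, -48), Rational(2809, 1296)) = Mul(-81, Rational(2809, 1296)) = Rational(-2809, 16)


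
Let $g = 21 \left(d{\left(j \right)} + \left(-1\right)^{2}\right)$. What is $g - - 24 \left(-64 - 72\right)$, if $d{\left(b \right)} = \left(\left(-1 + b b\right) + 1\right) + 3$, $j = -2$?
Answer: $-3096$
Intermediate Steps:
$d{\left(b \right)} = 3 + b^{2}$ ($d{\left(b \right)} = \left(\left(-1 + b^{2}\right) + 1\right) + 3 = b^{2} + 3 = 3 + b^{2}$)
$g = 168$ ($g = 21 \left(\left(3 + \left(-2\right)^{2}\right) + \left(-1\right)^{2}\right) = 21 \left(\left(3 + 4\right) + 1\right) = 21 \left(7 + 1\right) = 21 \cdot 8 = 168$)
$g - - 24 \left(-64 - 72\right) = 168 - - 24 \left(-64 - 72\right) = 168 - \left(-24\right) \left(-136\right) = 168 - 3264 = -3096$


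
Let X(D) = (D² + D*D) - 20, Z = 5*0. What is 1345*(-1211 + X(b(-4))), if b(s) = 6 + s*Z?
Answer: -1558855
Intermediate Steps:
Z = 0
b(s) = 6 (b(s) = 6 + s*0 = 6 + 0 = 6)
X(D) = -20 + 2*D² (X(D) = (D² + D²) - 20 = 2*D² - 20 = -20 + 2*D²)
1345*(-1211 + X(b(-4))) = 1345*(-1211 + (-20 + 2*6²)) = 1345*(-1211 + (-20 + 2*36)) = 1345*(-1211 + (-20 + 72)) = 1345*(-1211 + 52) = 1345*(-1159) = -1558855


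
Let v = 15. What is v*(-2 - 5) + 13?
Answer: -92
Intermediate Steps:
v*(-2 - 5) + 13 = 15*(-2 - 5) + 13 = 15*(-7) + 13 = -105 + 13 = -92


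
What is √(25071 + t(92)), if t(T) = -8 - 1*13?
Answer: 5*√1002 ≈ 158.27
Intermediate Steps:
t(T) = -21 (t(T) = -8 - 13 = -21)
√(25071 + t(92)) = √(25071 - 21) = √25050 = 5*√1002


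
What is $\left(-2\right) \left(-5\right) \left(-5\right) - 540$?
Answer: $-590$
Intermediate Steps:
$\left(-2\right) \left(-5\right) \left(-5\right) - 540 = 10 \left(-5\right) - 540 = -50 - 540 = -590$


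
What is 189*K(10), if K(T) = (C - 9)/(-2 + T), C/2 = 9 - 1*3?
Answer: 567/8 ≈ 70.875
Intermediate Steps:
C = 12 (C = 2*(9 - 1*3) = 2*(9 - 3) = 2*6 = 12)
K(T) = 3/(-2 + T) (K(T) = (12 - 9)/(-2 + T) = 3/(-2 + T))
189*K(10) = 189*(3/(-2 + 10)) = 189*(3/8) = 567/8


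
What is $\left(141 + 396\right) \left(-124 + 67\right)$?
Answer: $-30609$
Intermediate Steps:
$\left(141 + 396\right) \left(-124 + 67\right) = 537 \left(-57\right) = -30609$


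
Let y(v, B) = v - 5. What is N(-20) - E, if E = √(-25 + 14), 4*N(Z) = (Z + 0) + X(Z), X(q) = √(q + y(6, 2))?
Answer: -5 - I*√11 + I*√19/4 ≈ -5.0 - 2.2269*I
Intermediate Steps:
y(v, B) = -5 + v
X(q) = √(1 + q) (X(q) = √(q + (-5 + 6)) = √(q + 1) = √(1 + q))
N(Z) = Z/4 + √(1 + Z)/4 (N(Z) = ((Z + 0) + √(1 + Z))/4 = (Z + √(1 + Z))/4 = Z/4 + √(1 + Z)/4)
E = I*√11 (E = √(-11) = I*√11 ≈ 3.3166*I)
N(-20) - E = ((¼)*(-20) + √(1 - 20)/4) - I*√11 = (-5 + √(-19)/4) - I*√11 = (-5 + (I*√19)/4) - I*√11 = (-5 + I*√19/4) - I*√11 = -5 - I*√11 + I*√19/4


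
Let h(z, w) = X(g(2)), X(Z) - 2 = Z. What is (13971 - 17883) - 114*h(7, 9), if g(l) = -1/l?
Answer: -4083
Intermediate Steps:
X(Z) = 2 + Z
h(z, w) = 3/2 (h(z, w) = 2 - 1/2 = 2 - 1*½ = 2 - ½ = 3/2)
(13971 - 17883) - 114*h(7, 9) = (13971 - 17883) - 114*3/2 = -3912 - 171 = -4083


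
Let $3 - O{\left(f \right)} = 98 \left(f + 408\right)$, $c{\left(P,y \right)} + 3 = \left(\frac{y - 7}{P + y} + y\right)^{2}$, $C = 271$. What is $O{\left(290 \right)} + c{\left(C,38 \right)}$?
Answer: $- \frac{6392678795}{95481} \approx -66952.0$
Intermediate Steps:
$c{\left(P,y \right)} = -3 + \left(y + \frac{-7 + y}{P + y}\right)^{2}$ ($c{\left(P,y \right)} = -3 + \left(\frac{y - 7}{P + y} + y\right)^{2} = -3 + \left(\frac{-7 + y}{P + y} + y\right)^{2} = -3 + \left(y + \frac{-7 + y}{P + y}\right)^{2}$)
$O{\left(f \right)} = -39981 - 98 f$ ($O{\left(f \right)} = 3 - 98 \left(f + 408\right) = 3 - 98 \left(408 + f\right) = 3 - \left(39984 + 98 f\right) = -39981 - 98 f$)
$O{\left(290 \right)} + c{\left(C,38 \right)} = \left(-39981 - 28420\right) - \left(3 - \frac{\left(-7 + 38 + 38^{2} + 271 \cdot 38\right)^{2}}{\left(271 + 38\right)^{2}}\right) = \left(-39981 - 28420\right) - \left(3 - \frac{\left(-7 + 38 + 1444 + 10298\right)^{2}}{95481}\right) = -68401 - \left(3 - \frac{11773^{2}}{95481}\right) = -68401 + \left(-3 + \frac{1}{95481} \cdot 138603529\right) = -68401 + \left(-3 + \frac{138603529}{95481}\right) = -68401 + \frac{138317086}{95481} = - \frac{6392678795}{95481}$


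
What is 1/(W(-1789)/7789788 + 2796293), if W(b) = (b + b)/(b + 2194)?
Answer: 1577432070/4410962255314721 ≈ 3.5762e-7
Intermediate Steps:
W(b) = 2*b/(2194 + b) (W(b) = (2*b)/(2194 + b) = 2*b/(2194 + b))
1/(W(-1789)/7789788 + 2796293) = 1/((2*(-1789)/(2194 - 1789))/7789788 + 2796293) = 1/((2*(-1789)/405)*(1/7789788) + 2796293) = 1/((2*(-1789)*(1/405))*(1/7789788) + 2796293) = 1/(-3578/405*1/7789788 + 2796293) = 1/(-1789/1577432070 + 2796293) = 1/(4410962255314721/1577432070) = 1577432070/4410962255314721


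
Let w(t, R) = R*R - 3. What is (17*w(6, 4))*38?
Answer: 8398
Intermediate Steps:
w(t, R) = -3 + R**2 (w(t, R) = R**2 - 3 = -3 + R**2)
(17*w(6, 4))*38 = (17*(-3 + 4**2))*38 = (17*(-3 + 16))*38 = (17*13)*38 = 221*38 = 8398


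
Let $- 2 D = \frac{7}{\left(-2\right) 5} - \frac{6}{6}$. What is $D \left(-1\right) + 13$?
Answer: $\frac{243}{20} \approx 12.15$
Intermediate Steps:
$D = \frac{17}{20}$ ($D = - \frac{\frac{7}{\left(-2\right) 5} - \frac{6}{6}}{2} = - \frac{\frac{7}{-10} - 1}{2} = - \frac{7 \left(- \frac{1}{10}\right) - 1}{2} = - \frac{- \frac{7}{10} - 1}{2} = \left(- \frac{1}{2}\right) \left(- \frac{17}{10}\right) = \frac{17}{20} \approx 0.85$)
$D \left(-1\right) + 13 = \frac{17}{20} \left(-1\right) + 13 = - \frac{17}{20} + 13 = \frac{243}{20}$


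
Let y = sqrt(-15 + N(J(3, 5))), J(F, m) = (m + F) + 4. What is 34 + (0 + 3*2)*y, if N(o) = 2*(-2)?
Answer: 34 + 6*I*sqrt(19) ≈ 34.0 + 26.153*I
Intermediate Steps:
J(F, m) = 4 + F + m (J(F, m) = (F + m) + 4 = 4 + F + m)
N(o) = -4
y = I*sqrt(19) (y = sqrt(-15 - 4) = sqrt(-19) = I*sqrt(19) ≈ 4.3589*I)
34 + (0 + 3*2)*y = 34 + (0 + 3*2)*(I*sqrt(19)) = 34 + (0 + 6)*(I*sqrt(19)) = 34 + 6*(I*sqrt(19)) = 34 + 6*I*sqrt(19)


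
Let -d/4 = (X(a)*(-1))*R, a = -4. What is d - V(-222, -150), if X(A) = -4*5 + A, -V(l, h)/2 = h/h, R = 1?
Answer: -94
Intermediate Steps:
V(l, h) = -2 (V(l, h) = -2*h/h = -2*1 = -2)
X(A) = -20 + A
d = -96 (d = -4*(-20 - 4)*(-1) = -4*(-24*(-1)) = -96 ≈ -96.000)
d - V(-222, -150) = -96 - 1*(-2) = -96 + 2 = -94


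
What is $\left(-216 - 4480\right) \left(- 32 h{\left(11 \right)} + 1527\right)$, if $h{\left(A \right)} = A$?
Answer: $-5517800$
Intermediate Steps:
$\left(-216 - 4480\right) \left(- 32 h{\left(11 \right)} + 1527\right) = \left(-216 - 4480\right) \left(\left(-32\right) 11 + 1527\right) = - 4696 \left(-352 + 1527\right) = \left(-4696\right) 1175 = -5517800$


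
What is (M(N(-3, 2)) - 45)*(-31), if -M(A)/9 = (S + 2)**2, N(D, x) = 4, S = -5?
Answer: 3906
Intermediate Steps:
M(A) = -81 (M(A) = -9*(-5 + 2)**2 = -9*(-3)**2 = -9*9 = -81)
(M(N(-3, 2)) - 45)*(-31) = (-81 - 45)*(-31) = -126*(-31) = 3906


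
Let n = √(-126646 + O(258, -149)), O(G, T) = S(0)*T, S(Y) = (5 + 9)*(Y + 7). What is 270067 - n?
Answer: 270067 - 8*I*√2207 ≈ 2.7007e+5 - 375.83*I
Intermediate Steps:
S(Y) = 98 + 14*Y (S(Y) = 14*(7 + Y) = 98 + 14*Y)
O(G, T) = 98*T (O(G, T) = (98 + 14*0)*T = (98 + 0)*T = 98*T)
n = 8*I*√2207 (n = √(-126646 + 98*(-149)) = √(-126646 - 14602) = √(-141248) = 8*I*√2207 ≈ 375.83*I)
270067 - n = 270067 - 8*I*√2207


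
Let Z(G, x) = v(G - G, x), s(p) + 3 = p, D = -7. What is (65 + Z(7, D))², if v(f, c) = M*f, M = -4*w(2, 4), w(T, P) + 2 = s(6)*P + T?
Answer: 4225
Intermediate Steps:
s(p) = -3 + p
w(T, P) = -2 + T + 3*P (w(T, P) = -2 + ((-3 + 6)*P + T) = -2 + (3*P + T) = -2 + (T + 3*P) = -2 + T + 3*P)
M = -48 (M = -4*(-2 + 2 + 3*4) = -4*(-2 + 2 + 12) = -4*12 = -48)
v(f, c) = -48*f
Z(G, x) = 0 (Z(G, x) = -48*(G - G) = -48*0 = 0)
(65 + Z(7, D))² = (65 + 0)² = 65² = 4225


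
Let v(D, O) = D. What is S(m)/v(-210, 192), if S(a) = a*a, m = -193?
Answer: -37249/210 ≈ -177.38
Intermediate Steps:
S(a) = a**2
S(m)/v(-210, 192) = (-193)**2/(-210) = 37249*(-1/210) = -37249/210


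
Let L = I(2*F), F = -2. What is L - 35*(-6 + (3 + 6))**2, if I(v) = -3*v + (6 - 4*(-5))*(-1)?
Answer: -329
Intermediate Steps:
I(v) = -26 - 3*v (I(v) = -3*v + (6 + 20)*(-1) = -3*v + 26*(-1) = -3*v - 26 = -26 - 3*v)
L = -14 (L = -26 - 6*(-2) = -26 - 3*(-4) = -26 + 12 = -14)
L - 35*(-6 + (3 + 6))**2 = -14 - 35*(-6 + (3 + 6))**2 = -14 - 35*(-6 + 9)**2 = -14 - 35*3**2 = -14 - 35*9 = -14 - 315 = -329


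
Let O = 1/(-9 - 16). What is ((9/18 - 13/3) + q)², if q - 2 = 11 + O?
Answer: 1874161/22500 ≈ 83.296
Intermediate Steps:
O = -1/25 (O = 1/(-25) = -1/25 ≈ -0.040000)
q = 324/25 (q = 2 + (11 - 1/25) = 2 + 274/25 = 324/25 ≈ 12.960)
((9/18 - 13/3) + q)² = ((9/18 - 13/3) + 324/25)² = ((9*(1/18) - 13*⅓) + 324/25)² = ((½ - 13/3) + 324/25)² = (-23/6 + 324/25)² = (1369/150)² = 1874161/22500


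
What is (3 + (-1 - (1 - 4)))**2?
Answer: 25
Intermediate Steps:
(3 + (-1 - (1 - 4)))**2 = (3 + (-1 - 1*(-3)))**2 = (3 + (-1 + 3))**2 = (3 + 2)**2 = 5**2 = 25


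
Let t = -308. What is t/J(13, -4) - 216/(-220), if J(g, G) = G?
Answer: 4289/55 ≈ 77.982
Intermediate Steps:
t/J(13, -4) - 216/(-220) = -308/(-4) - 216/(-220) = -308*(-1/4) - 216*(-1/220) = 77 + 54/55 = 4289/55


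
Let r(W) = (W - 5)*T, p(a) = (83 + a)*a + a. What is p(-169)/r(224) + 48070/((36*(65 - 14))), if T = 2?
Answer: 1976200/33507 ≈ 58.979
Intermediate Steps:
p(a) = a + a*(83 + a) (p(a) = a*(83 + a) + a = a + a*(83 + a))
r(W) = -10 + 2*W (r(W) = (W - 5)*2 = (-5 + W)*2 = -10 + 2*W)
p(-169)/r(224) + 48070/((36*(65 - 14))) = (-169*(84 - 169))/(-10 + 2*224) + 48070/((36*(65 - 14))) = (-169*(-85))/(-10 + 448) + 48070/((36*51)) = 14365/438 + 48070/1836 = 14365*(1/438) + 48070*(1/1836) = 14365/438 + 24035/918 = 1976200/33507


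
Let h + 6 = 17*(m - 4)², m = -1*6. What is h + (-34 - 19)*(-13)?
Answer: 2383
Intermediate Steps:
m = -6
h = 1694 (h = -6 + 17*(-6 - 4)² = -6 + 17*(-10)² = -6 + 17*100 = -6 + 1700 = 1694)
h + (-34 - 19)*(-13) = 1694 + (-34 - 19)*(-13) = 1694 - 53*(-13) = 1694 + 689 = 2383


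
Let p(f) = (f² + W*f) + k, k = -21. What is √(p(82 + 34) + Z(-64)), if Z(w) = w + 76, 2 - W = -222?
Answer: √39431 ≈ 198.57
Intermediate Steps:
W = 224 (W = 2 - 1*(-222) = 2 + 222 = 224)
p(f) = -21 + f² + 224*f (p(f) = (f² + 224*f) - 21 = -21 + f² + 224*f)
Z(w) = 76 + w
√(p(82 + 34) + Z(-64)) = √((-21 + (82 + 34)² + 224*(82 + 34)) + (76 - 64)) = √((-21 + 116² + 224*116) + 12) = √((-21 + 13456 + 25984) + 12) = √(39419 + 12) = √39431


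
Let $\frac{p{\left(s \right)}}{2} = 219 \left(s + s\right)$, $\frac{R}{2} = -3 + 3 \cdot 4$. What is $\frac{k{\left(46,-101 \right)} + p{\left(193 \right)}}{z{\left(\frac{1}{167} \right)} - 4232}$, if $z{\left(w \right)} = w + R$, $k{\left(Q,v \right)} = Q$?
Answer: $- \frac{28242038}{703737} \approx -40.132$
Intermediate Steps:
$R = 18$ ($R = 2 \left(-3 + 3 \cdot 4\right) = 2 \left(-3 + 12\right) = 2 \cdot 9 = 18$)
$z{\left(w \right)} = 18 + w$ ($z{\left(w \right)} = w + 18 = 18 + w$)
$p{\left(s \right)} = 876 s$ ($p{\left(s \right)} = 2 \cdot 219 \left(s + s\right) = 2 \cdot 219 \cdot 2 s = 2 \cdot 438 s = 876 s$)
$\frac{k{\left(46,-101 \right)} + p{\left(193 \right)}}{z{\left(\frac{1}{167} \right)} - 4232} = \frac{46 + 876 \cdot 193}{\left(18 + \frac{1}{167}\right) - 4232} = \frac{46 + 169068}{\left(18 + \frac{1}{167}\right) - 4232} = \frac{169114}{\frac{3007}{167} - 4232} = \frac{169114}{- \frac{703737}{167}} = 169114 \left(- \frac{167}{703737}\right) = - \frac{28242038}{703737}$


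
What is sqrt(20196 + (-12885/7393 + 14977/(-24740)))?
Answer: sqrt(168886787272454040595)/91451410 ≈ 142.10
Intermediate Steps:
sqrt(20196 + (-12885/7393 + 14977/(-24740))) = sqrt(20196 + (-12885*1/7393 + 14977*(-1/24740))) = sqrt(20196 + (-12885/7393 - 14977/24740)) = sqrt(20196 - 429499861/182902820) = sqrt(3693475852859/182902820) = sqrt(168886787272454040595)/91451410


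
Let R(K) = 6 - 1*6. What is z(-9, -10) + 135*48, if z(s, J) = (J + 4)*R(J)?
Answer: 6480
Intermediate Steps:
R(K) = 0 (R(K) = 6 - 6 = 0)
z(s, J) = 0 (z(s, J) = (J + 4)*0 = (4 + J)*0 = 0)
z(-9, -10) + 135*48 = 0 + 135*48 = 0 + 6480 = 6480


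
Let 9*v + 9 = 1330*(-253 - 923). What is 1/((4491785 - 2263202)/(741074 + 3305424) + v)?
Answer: -12139494/2109687651025 ≈ -5.7542e-6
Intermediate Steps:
v = -521363/3 (v = -1 + (1330*(-253 - 923))/9 = -1 + (1330*(-1176))/9 = -1 + (⅑)*(-1564080) = -1 - 521360/3 = -521363/3 ≈ -1.7379e+5)
1/((4491785 - 2263202)/(741074 + 3305424) + v) = 1/((4491785 - 2263202)/(741074 + 3305424) - 521363/3) = 1/(2228583/4046498 - 521363/3) = 1/(-2109687651025/12139494) = -12139494/2109687651025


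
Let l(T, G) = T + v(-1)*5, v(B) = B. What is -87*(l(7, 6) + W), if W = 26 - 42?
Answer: 1218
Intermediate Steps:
W = -16
l(T, G) = -5 + T (l(T, G) = T - 1*5 = T - 5 = -5 + T)
-87*(l(7, 6) + W) = -87*((-5 + 7) - 16) = -87*(2 - 16) = -87*(-14) = 1218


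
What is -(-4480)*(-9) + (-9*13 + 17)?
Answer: -40420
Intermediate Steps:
-(-4480)*(-9) + (-9*13 + 17) = -56*720 + (-117 + 17) = -40320 - 100 = -40420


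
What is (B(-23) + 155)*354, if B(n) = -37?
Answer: 41772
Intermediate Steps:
(B(-23) + 155)*354 = (-37 + 155)*354 = 118*354 = 41772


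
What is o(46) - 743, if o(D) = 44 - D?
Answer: -745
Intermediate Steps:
o(46) - 743 = (44 - 1*46) - 743 = (44 - 46) - 743 = -2 - 743 = -745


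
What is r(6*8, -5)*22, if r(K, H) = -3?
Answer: -66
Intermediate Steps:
r(6*8, -5)*22 = -3*22 = -66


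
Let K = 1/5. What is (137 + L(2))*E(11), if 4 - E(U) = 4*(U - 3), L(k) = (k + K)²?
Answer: -99288/25 ≈ -3971.5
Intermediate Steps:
K = ⅕ ≈ 0.20000
L(k) = (⅕ + k)² (L(k) = (k + ⅕)² = (⅕ + k)²)
E(U) = 16 - 4*U (E(U) = 4 - 4*(U - 3) = 4 - 4*(-3 + U) = 4 - (-12 + 4*U) = 4 + (12 - 4*U) = 16 - 4*U)
(137 + L(2))*E(11) = (137 + (1 + 5*2)²/25)*(16 - 4*11) = (137 + (1 + 10)²/25)*(16 - 44) = (137 + (1/25)*11²)*(-28) = (137 + (1/25)*121)*(-28) = (137 + 121/25)*(-28) = (3546/25)*(-28) = -99288/25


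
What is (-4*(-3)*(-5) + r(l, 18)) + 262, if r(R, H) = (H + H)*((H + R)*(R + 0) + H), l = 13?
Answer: 15358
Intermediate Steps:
r(R, H) = 2*H*(H + R*(H + R)) (r(R, H) = (2*H)*((H + R)*R + H) = (2*H)*(R*(H + R) + H) = (2*H)*(H + R*(H + R)) = 2*H*(H + R*(H + R)))
(-4*(-3)*(-5) + r(l, 18)) + 262 = (-4*(-3)*(-5) + 2*18*(18 + 13² + 18*13)) + 262 = (12*(-5) + 2*18*(18 + 169 + 234)) + 262 = (-60 + 2*18*421) + 262 = (-60 + 15156) + 262 = 15096 + 262 = 15358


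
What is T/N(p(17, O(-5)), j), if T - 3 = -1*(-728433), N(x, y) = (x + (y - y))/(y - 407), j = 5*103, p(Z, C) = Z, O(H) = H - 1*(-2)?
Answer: 78671088/17 ≈ 4.6277e+6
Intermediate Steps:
O(H) = 2 + H (O(H) = H + 2 = 2 + H)
j = 515
N(x, y) = x/(-407 + y) (N(x, y) = (x + 0)/(-407 + y) = x/(-407 + y))
T = 728436 (T = 3 - 1*(-728433) = 3 + 728433 = 728436)
T/N(p(17, O(-5)), j) = 728436/((17/(-407 + 515))) = 728436/((17/108)) = 728436/((17*(1/108))) = 728436/(17/108) = 728436*(108/17) = 78671088/17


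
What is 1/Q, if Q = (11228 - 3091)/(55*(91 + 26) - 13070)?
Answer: -6635/8137 ≈ -0.81541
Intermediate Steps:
Q = -8137/6635 (Q = 8137/(55*117 - 13070) = 8137/(6435 - 13070) = 8137/(-6635) = 8137*(-1/6635) = -8137/6635 ≈ -1.2264)
1/Q = 1/(-8137/6635) = -6635/8137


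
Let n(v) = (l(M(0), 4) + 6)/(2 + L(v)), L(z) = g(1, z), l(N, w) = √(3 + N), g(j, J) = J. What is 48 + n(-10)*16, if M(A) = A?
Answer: 36 - 2*√3 ≈ 32.536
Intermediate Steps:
L(z) = z
n(v) = (6 + √3)/(2 + v) (n(v) = (√(3 + 0) + 6)/(2 + v) = (√3 + 6)/(2 + v) = (6 + √3)/(2 + v))
48 + n(-10)*16 = 48 + ((6 + √3)/(2 - 10))*16 = 48 + ((6 + √3)/(-8))*16 = 48 - (6 + √3)/8*16 = 48 + (-¾ - √3/8)*16 = 48 + (-12 - 2*√3) = 36 - 2*√3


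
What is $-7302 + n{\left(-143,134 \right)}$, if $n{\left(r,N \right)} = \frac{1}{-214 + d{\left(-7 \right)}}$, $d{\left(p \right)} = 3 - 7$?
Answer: $- \frac{1591837}{218} \approx -7302.0$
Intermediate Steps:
$d{\left(p \right)} = -4$ ($d{\left(p \right)} = 3 - 7 = -4$)
$n{\left(r,N \right)} = - \frac{1}{218}$ ($n{\left(r,N \right)} = \frac{1}{-214 - 4} = \frac{1}{-218} = - \frac{1}{218}$)
$-7302 + n{\left(-143,134 \right)} = -7302 - \frac{1}{218} = - \frac{1591837}{218}$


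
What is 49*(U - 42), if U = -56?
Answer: -4802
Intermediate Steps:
49*(U - 42) = 49*(-56 - 42) = 49*(-98) = -4802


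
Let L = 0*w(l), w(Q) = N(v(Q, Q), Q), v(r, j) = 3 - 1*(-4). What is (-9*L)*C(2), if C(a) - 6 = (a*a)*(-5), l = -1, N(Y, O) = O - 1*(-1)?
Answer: 0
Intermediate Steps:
v(r, j) = 7 (v(r, j) = 3 + 4 = 7)
N(Y, O) = 1 + O (N(Y, O) = O + 1 = 1 + O)
C(a) = 6 - 5*a² (C(a) = 6 + (a*a)*(-5) = 6 + a²*(-5) = 6 - 5*a²)
w(Q) = 1 + Q
L = 0 (L = 0*(1 - 1) = 0*0 = 0)
(-9*L)*C(2) = (-9*0)*(6 - 5*2²) = 0*(6 - 5*4) = 0*(6 - 20) = 0*(-14) = 0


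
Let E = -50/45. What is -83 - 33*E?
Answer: -139/3 ≈ -46.333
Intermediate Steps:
E = -10/9 (E = -50*1/45 = -10/9 ≈ -1.1111)
-83 - 33*E = -83 - 33*(-10/9) = -83 + 110/3 = -139/3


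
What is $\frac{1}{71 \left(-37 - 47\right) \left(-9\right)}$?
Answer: $\frac{1}{53676} \approx 1.863 \cdot 10^{-5}$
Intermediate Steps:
$\frac{1}{71 \left(-37 - 47\right) \left(-9\right)} = \frac{1}{71 \left(-84\right) \left(-9\right)} = \frac{1}{\left(-5964\right) \left(-9\right)} = \frac{1}{53676}$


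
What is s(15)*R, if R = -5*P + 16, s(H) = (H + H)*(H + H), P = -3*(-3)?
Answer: -26100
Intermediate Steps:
P = 9
s(H) = 4*H² (s(H) = (2*H)*(2*H) = 4*H²)
R = -29 (R = -5*9 + 16 = -45 + 16 = -29)
s(15)*R = (4*15²)*(-29) = (4*225)*(-29) = 900*(-29) = -26100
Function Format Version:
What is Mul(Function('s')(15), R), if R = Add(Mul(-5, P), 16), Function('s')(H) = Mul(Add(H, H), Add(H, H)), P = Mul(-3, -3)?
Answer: -26100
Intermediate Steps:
P = 9
Function('s')(H) = Mul(4, Pow(H, 2)) (Function('s')(H) = Mul(Mul(2, H), Mul(2, H)) = Mul(4, Pow(H, 2)))
R = -29 (R = Add(Mul(-5, 9), 16) = Add(-45, 16) = -29)
Mul(Function('s')(15), R) = Mul(Mul(4, Pow(15, 2)), -29) = Mul(Mul(4, 225), -29) = Mul(900, -29) = -26100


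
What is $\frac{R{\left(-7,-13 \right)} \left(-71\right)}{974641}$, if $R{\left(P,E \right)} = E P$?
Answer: $- \frac{6461}{974641} \approx -0.0066291$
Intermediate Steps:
$\frac{R{\left(-7,-13 \right)} \left(-71\right)}{974641} = \frac{\left(-13\right) \left(-7\right) \left(-71\right)}{974641} = 91 \left(-71\right) \frac{1}{974641} = \left(-6461\right) \frac{1}{974641} = - \frac{6461}{974641}$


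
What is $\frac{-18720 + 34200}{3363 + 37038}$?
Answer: $\frac{1720}{4489} \approx 0.38316$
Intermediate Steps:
$\frac{-18720 + 34200}{3363 + 37038} = \frac{15480}{40401} = 15480 \cdot \frac{1}{40401} = \frac{1720}{4489}$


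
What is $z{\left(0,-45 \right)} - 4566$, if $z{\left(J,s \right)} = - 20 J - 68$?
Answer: $-4634$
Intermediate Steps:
$z{\left(J,s \right)} = -68 - 20 J$
$z{\left(0,-45 \right)} - 4566 = \left(-68 - 0\right) - 4566 = \left(-68 + 0\right) - 4566 = -68 - 4566 = -4634$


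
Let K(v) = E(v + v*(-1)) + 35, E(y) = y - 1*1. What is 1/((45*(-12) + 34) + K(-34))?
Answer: -1/472 ≈ -0.0021186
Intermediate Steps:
E(y) = -1 + y (E(y) = y - 1 = -1 + y)
K(v) = 34 (K(v) = (-1 + (v + v*(-1))) + 35 = (-1 + (v - v)) + 35 = (-1 + 0) + 35 = -1 + 35 = 34)
1/((45*(-12) + 34) + K(-34)) = 1/((45*(-12) + 34) + 34) = 1/((-540 + 34) + 34) = 1/(-506 + 34) = 1/(-472) = -1/472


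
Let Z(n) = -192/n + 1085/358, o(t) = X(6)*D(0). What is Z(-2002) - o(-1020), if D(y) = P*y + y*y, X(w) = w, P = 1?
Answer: 1120453/358358 ≈ 3.1266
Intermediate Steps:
D(y) = y + y² (D(y) = 1*y + y*y = y + y²)
o(t) = 0 (o(t) = 6*(0*(1 + 0)) = 6*(0*1) = 6*0 = 0)
Z(n) = 1085/358 - 192/n (Z(n) = -192/n + 1085*(1/358) = -192/n + 1085/358 = 1085/358 - 192/n)
Z(-2002) - o(-1020) = (1085/358 - 192/(-2002)) - 1*0 = (1085/358 - 192*(-1/2002)) + 0 = (1085/358 + 96/1001) + 0 = 1120453/358358 + 0 = 1120453/358358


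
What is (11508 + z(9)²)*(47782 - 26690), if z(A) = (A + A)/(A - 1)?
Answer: 971334057/4 ≈ 2.4283e+8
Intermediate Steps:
z(A) = 2*A/(-1 + A) (z(A) = (2*A)/(-1 + A) = 2*A/(-1 + A))
(11508 + z(9)²)*(47782 - 26690) = (11508 + (2*9/(-1 + 9))²)*(47782 - 26690) = (11508 + (2*9/8)²)*21092 = (11508 + (2*9*(⅛))²)*21092 = (11508 + (9/4)²)*21092 = (11508 + 81/16)*21092 = (184209/16)*21092 = 971334057/4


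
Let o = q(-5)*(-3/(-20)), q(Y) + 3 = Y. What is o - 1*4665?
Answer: -23331/5 ≈ -4666.2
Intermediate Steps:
q(Y) = -3 + Y
o = -6/5 (o = (-3 - 5)*(-3/(-20)) = -(-24)*(-1)/20 = -8*3/20 = -6/5 ≈ -1.2000)
o - 1*4665 = -6/5 - 1*4665 = -6/5 - 4665 = -23331/5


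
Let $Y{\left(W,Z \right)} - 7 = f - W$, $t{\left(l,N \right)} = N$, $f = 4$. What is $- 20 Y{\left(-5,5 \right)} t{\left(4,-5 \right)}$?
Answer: $1600$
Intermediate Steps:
$Y{\left(W,Z \right)} = 11 - W$ ($Y{\left(W,Z \right)} = 7 - \left(-4 + W\right) = 11 - W$)
$- 20 Y{\left(-5,5 \right)} t{\left(4,-5 \right)} = - 20 \left(11 - -5\right) \left(-5\right) = - 20 \left(11 + 5\right) \left(-5\right) = \left(-20\right) 16 \left(-5\right) = \left(-320\right) \left(-5\right) = 1600$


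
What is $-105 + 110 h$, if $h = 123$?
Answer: $13425$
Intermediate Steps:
$-105 + 110 h = -105 + 110 \cdot 123 = -105 + 13530 = 13425$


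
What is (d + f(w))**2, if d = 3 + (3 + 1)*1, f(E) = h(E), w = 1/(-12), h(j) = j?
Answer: 6889/144 ≈ 47.840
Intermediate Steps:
w = -1/12 ≈ -0.083333
f(E) = E
d = 7 (d = 3 + 4*1 = 3 + 4 = 7)
(d + f(w))**2 = (7 - 1/12)**2 = (83/12)**2 = 6889/144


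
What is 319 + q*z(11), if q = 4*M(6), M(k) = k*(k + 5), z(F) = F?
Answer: 3223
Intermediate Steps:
M(k) = k*(5 + k)
q = 264 (q = 4*(6*(5 + 6)) = 4*(6*11) = 4*66 = 264)
319 + q*z(11) = 319 + 264*11 = 319 + 2904 = 3223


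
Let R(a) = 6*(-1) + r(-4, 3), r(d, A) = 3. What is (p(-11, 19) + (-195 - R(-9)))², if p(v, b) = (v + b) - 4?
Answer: 35344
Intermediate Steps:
R(a) = -3 (R(a) = 6*(-1) + 3 = -6 + 3 = -3)
p(v, b) = -4 + b + v (p(v, b) = (b + v) - 4 = -4 + b + v)
(p(-11, 19) + (-195 - R(-9)))² = ((-4 + 19 - 11) + (-195 - 1*(-3)))² = (4 + (-195 + 3))² = (4 - 192)² = (-188)² = 35344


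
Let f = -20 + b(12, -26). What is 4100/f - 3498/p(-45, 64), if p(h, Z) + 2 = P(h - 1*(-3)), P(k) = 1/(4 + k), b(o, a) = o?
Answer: 16993/14 ≈ 1213.8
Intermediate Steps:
f = -8 (f = -20 + 12 = -8)
p(h, Z) = -2 + 1/(7 + h) (p(h, Z) = -2 + 1/(4 + (h - 1*(-3))) = -2 + 1/(4 + (h + 3)) = -2 + 1/(4 + (3 + h)) = -2 + 1/(7 + h))
4100/f - 3498/p(-45, 64) = 4100/(-8) - 3498*(7 - 45)/(-13 - 2*(-45)) = 4100*(-1/8) - 3498*(-38/(-13 + 90)) = -1025/2 - 3498/((-1/38*77)) = -1025/2 - 3498/(-77/38) = -1025/2 - 3498*(-38/77) = -1025/2 + 12084/7 = 16993/14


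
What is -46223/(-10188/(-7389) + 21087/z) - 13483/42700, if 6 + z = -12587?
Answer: 20405981435184367/130540347700 ≈ 1.5632e+5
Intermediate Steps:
z = -12593 (z = -6 - 12587 = -12593)
-46223/(-10188/(-7389) + 21087/z) - 13483/42700 = -46223/(-10188/(-7389) + 21087/(-12593)) - 13483/42700 = -46223/(-10188*(-1/7389) + 21087*(-1/12593)) - 13483*1/42700 = -46223/(1132/821 - 21087/12593) - 13483/42700 = -46223/(-3057151/10338853) - 13483/42700 = -46223*(-10338853/3057151) - 13483/42700 = 477892802219/3057151 - 13483/42700 = 20405981435184367/130540347700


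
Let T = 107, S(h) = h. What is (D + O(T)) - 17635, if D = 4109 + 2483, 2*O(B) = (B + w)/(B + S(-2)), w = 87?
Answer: -1159418/105 ≈ -11042.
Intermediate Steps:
O(B) = (87 + B)/(2*(-2 + B)) (O(B) = ((B + 87)/(B - 2))/2 = ((87 + B)/(-2 + B))/2 = (87 + B)/(2*(-2 + B)))
D = 6592
(D + O(T)) - 17635 = (6592 + (87 + 107)/(2*(-2 + 107))) - 17635 = (6592 + (½)*194/105) - 17635 = (6592 + (½)*(1/105)*194) - 17635 = (6592 + 97/105) - 17635 = 692257/105 - 17635 = -1159418/105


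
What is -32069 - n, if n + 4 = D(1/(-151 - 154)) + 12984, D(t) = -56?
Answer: -44993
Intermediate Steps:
n = 12924 (n = -4 + (-56 + 12984) = -4 + 12928 = 12924)
-32069 - n = -32069 - 1*12924 = -32069 - 12924 = -44993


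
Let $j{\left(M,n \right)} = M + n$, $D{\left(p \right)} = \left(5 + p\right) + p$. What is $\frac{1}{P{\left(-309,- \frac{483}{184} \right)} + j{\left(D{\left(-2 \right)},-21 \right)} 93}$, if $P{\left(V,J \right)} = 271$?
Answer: $- \frac{1}{1589} \approx -0.00062933$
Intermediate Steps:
$D{\left(p \right)} = 5 + 2 p$
$\frac{1}{P{\left(-309,- \frac{483}{184} \right)} + j{\left(D{\left(-2 \right)},-21 \right)} 93} = \frac{1}{271 + \left(\left(5 + 2 \left(-2\right)\right) - 21\right) 93} = \frac{1}{271 + \left(\left(5 - 4\right) - 21\right) 93} = \frac{1}{271 + \left(1 - 21\right) 93} = \frac{1}{271 - 1860} = \frac{1}{-1589} = - \frac{1}{1589}$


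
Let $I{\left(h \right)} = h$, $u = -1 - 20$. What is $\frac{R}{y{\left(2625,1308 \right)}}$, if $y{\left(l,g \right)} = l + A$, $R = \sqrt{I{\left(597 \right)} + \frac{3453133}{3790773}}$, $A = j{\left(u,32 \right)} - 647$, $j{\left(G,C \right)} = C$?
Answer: $\frac{\sqrt{954661791782958}}{2539817910} \approx 0.012165$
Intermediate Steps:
$u = -21$ ($u = -1 - 20 = -21$)
$A = -615$ ($A = 32 - 647 = -615$)
$R = \frac{\sqrt{954661791782958}}{1263591}$ ($R = \sqrt{597 + \frac{3453133}{3790773}} = \sqrt{\frac{2266544614}{3790773}} = \frac{\sqrt{954661791782958}}{1263591} \approx 24.452$)
$y{\left(l,g \right)} = -615 + l$ ($y{\left(l,g \right)} = l - 615 = -615 + l$)
$\frac{R}{y{\left(2625,1308 \right)}} = \frac{\frac{1}{1263591} \sqrt{954661791782958}}{-615 + 2625} = \frac{\frac{1}{1263591} \sqrt{954661791782958}}{2010} = \frac{\sqrt{954661791782958}}{1263591} \cdot \frac{1}{2010} = \frac{\sqrt{954661791782958}}{2539817910}$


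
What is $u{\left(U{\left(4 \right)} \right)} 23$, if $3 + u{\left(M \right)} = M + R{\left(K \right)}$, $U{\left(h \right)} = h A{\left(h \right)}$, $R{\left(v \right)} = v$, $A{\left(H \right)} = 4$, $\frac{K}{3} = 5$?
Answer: $644$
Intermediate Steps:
$K = 15$ ($K = 3 \cdot 5 = 15$)
$U{\left(h \right)} = 4 h$ ($U{\left(h \right)} = h 4 = 4 h$)
$u{\left(M \right)} = 12 + M$ ($u{\left(M \right)} = -3 + \left(M + 15\right) = -3 + \left(15 + M\right) = 12 + M$)
$u{\left(U{\left(4 \right)} \right)} 23 = \left(12 + 4 \cdot 4\right) 23 = \left(12 + 16\right) 23 = 28 \cdot 23 = 644$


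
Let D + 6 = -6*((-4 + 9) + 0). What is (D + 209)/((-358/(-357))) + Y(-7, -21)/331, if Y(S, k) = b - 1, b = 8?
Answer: 20445397/118498 ≈ 172.54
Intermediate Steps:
Y(S, k) = 7 (Y(S, k) = 8 - 1 = 7)
D = -36 (D = -6 - 6*((-4 + 9) + 0) = -6 - 6*(5 + 0) = -6 - 6*5 = -6 - 30 = -36)
(D + 209)/((-358/(-357))) + Y(-7, -21)/331 = (-36 + 209)/((-358/(-357))) + 7/331 = 173/((-358*(-1/357))) + 7*(1/331) = 173/(358/357) + 7/331 = 173*(357/358) + 7/331 = 61761/358 + 7/331 = 20445397/118498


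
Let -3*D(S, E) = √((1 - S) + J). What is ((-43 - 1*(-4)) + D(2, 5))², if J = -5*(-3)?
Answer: (117 + √14)²/9 ≈ 1619.8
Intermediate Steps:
J = 15
D(S, E) = -√(16 - S)/3 (D(S, E) = -√((1 - S) + 15)/3 = -√(16 - S)/3)
((-43 - 1*(-4)) + D(2, 5))² = ((-43 - 1*(-4)) - √(16 - 1*2)/3)² = ((-43 + 4) - √(16 - 2)/3)² = (-39 - √14/3)²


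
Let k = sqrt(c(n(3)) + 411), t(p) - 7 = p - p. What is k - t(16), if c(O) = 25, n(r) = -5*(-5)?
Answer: -7 + 2*sqrt(109) ≈ 13.881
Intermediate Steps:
n(r) = 25
t(p) = 7 (t(p) = 7 + (p - p) = 7 + 0 = 7)
k = 2*sqrt(109) (k = sqrt(25 + 411) = sqrt(436) = 2*sqrt(109) ≈ 20.881)
k - t(16) = 2*sqrt(109) - 1*7 = 2*sqrt(109) - 7 = -7 + 2*sqrt(109)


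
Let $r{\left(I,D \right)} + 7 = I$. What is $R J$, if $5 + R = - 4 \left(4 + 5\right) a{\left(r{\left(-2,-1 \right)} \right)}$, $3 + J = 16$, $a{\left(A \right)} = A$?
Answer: $4147$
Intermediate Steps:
$r{\left(I,D \right)} = -7 + I$
$J = 13$ ($J = -3 + 16 = 13$)
$R = 319$ ($R = -5 + - 4 \left(4 + 5\right) \left(-7 - 2\right) = -5 + \left(-4\right) 9 \left(-9\right) = -5 - -324 = -5 + 324 = 319$)
$R J = 319 \cdot 13 = 4147$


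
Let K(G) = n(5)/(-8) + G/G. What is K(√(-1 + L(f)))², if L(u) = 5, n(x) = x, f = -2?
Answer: 9/64 ≈ 0.14063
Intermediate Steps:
K(G) = 3/8 (K(G) = 5/(-8) + G/G = 5*(-⅛) + 1 = -5/8 + 1 = 3/8)
K(√(-1 + L(f)))² = (3/8)² = 9/64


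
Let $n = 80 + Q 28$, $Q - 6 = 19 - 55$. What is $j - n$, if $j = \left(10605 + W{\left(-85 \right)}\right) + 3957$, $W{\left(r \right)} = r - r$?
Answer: $15322$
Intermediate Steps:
$W{\left(r \right)} = 0$
$Q = -30$ ($Q = 6 + \left(19 - 55\right) = 6 - 36 = -30$)
$j = 14562$ ($j = \left(10605 + 0\right) + 3957 = 10605 + 3957 = 14562$)
$n = -760$ ($n = 80 - 840 = -760$)
$j - n = 14562 - -760 = 14562 + 760 = 15322$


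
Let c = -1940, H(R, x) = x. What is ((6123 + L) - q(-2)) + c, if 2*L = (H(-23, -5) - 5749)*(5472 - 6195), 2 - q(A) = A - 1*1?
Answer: 2084249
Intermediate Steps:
q(A) = 3 - A (q(A) = 2 - (A - 1*1) = 2 - (A - 1) = 2 - (-1 + A) = 2 + (1 - A) = 3 - A)
L = 2080071 (L = ((-5 - 5749)*(5472 - 6195))/2 = (-5754*(-723))/2 = (½)*4160142 = 2080071)
((6123 + L) - q(-2)) + c = ((6123 + 2080071) - (3 - 1*(-2))) - 1940 = (2086194 - (3 + 2)) - 1940 = (2086194 - 1*5) - 1940 = (2086194 - 5) - 1940 = 2086189 - 1940 = 2084249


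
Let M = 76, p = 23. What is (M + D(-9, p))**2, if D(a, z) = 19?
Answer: 9025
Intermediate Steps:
(M + D(-9, p))**2 = (76 + 19)**2 = 95**2 = 9025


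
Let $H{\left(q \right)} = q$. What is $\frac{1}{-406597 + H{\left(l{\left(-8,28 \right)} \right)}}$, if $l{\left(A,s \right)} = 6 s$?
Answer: $- \frac{1}{406429} \approx -2.4605 \cdot 10^{-6}$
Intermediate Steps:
$\frac{1}{-406597 + H{\left(l{\left(-8,28 \right)} \right)}} = \frac{1}{-406597 + 6 \cdot 28} = \frac{1}{-406597 + 168} = \frac{1}{-406429} = - \frac{1}{406429}$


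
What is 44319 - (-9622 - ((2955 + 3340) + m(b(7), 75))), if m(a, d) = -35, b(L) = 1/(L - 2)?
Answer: 60201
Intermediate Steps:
b(L) = 1/(-2 + L)
44319 - (-9622 - ((2955 + 3340) + m(b(7), 75))) = 44319 - (-9622 - ((2955 + 3340) - 35)) = 44319 - (-9622 - (6295 - 35)) = 44319 - (-9622 - 1*6260) = 44319 - (-9622 - 6260) = 44319 - 1*(-15882) = 44319 + 15882 = 60201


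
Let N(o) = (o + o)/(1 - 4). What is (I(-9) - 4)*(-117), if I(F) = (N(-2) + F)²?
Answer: -6409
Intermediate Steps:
N(o) = -2*o/3 (N(o) = (2*o)/(-3) = (2*o)*(-⅓) = -2*o/3)
I(F) = (4/3 + F)² (I(F) = (-⅔*(-2) + F)² = (4/3 + F)²)
(I(-9) - 4)*(-117) = ((4 + 3*(-9))²/9 - 4)*(-117) = ((4 - 27)²/9 - 4)*(-117) = ((⅑)*(-23)² - 4)*(-117) = ((⅑)*529 - 4)*(-117) = (529/9 - 4)*(-117) = (493/9)*(-117) = -6409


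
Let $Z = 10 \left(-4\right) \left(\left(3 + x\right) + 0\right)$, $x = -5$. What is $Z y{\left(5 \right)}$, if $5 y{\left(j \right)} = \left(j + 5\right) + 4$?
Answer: $224$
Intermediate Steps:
$Z = 80$ ($Z = 10 \left(-4\right) \left(\left(3 - 5\right) + 0\right) = - 40 \left(-2 + 0\right) = \left(-40\right) \left(-2\right) = 80$)
$y{\left(j \right)} = \frac{9}{5} + \frac{j}{5}$ ($y{\left(j \right)} = \frac{\left(j + 5\right) + 4}{5} = \frac{\left(5 + j\right) + 4}{5} = \frac{9 + j}{5} = \frac{9}{5} + \frac{j}{5}$)
$Z y{\left(5 \right)} = 80 \left(\frac{9}{5} + \frac{1}{5} \cdot 5\right) = 80 \left(\frac{9}{5} + 1\right) = 80 \cdot \frac{14}{5} = 224$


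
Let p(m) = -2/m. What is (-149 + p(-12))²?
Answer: 797449/36 ≈ 22151.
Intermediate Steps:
(-149 + p(-12))² = (-149 - 2/(-12))² = (-149 - 2*(-1/12))² = (-149 + ⅙)² = (-893/6)² = 797449/36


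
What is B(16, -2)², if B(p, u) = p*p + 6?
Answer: 68644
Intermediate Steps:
B(p, u) = 6 + p² (B(p, u) = p² + 6 = 6 + p²)
B(16, -2)² = (6 + 16²)² = (6 + 256)² = 262² = 68644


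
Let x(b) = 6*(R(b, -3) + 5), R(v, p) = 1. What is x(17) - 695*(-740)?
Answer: 514336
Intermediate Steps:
x(b) = 36 (x(b) = 6*(1 + 5) = 6*6 = 36)
x(17) - 695*(-740) = 36 - 695*(-740) = 36 + 514300 = 514336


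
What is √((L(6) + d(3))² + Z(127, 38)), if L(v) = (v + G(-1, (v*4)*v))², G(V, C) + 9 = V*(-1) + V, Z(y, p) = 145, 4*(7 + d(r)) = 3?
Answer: √2441/4 ≈ 12.352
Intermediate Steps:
d(r) = -25/4 (d(r) = -7 + (¼)*3 = -7 + ¾ = -25/4)
G(V, C) = -9 (G(V, C) = -9 + (V*(-1) + V) = -9 + (-V + V) = -9 + 0 = -9)
L(v) = (-9 + v)² (L(v) = (v - 9)² = (-9 + v)²)
√((L(6) + d(3))² + Z(127, 38)) = √(((-9 + 6)² - 25/4)² + 145) = √(((-3)² - 25/4)² + 145) = √((9 - 25/4)² + 145) = √((11/4)² + 145) = √(121/16 + 145) = √(2441/16) = √2441/4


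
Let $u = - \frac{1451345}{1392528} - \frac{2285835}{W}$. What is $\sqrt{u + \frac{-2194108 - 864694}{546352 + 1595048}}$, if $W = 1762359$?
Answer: $\frac{i \sqrt{50181241334385519514926630771717}}{3649502146219620} \approx 1.9411 i$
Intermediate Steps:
$u = - \frac{1913626721245}{818044751184}$ ($u = - \frac{1451345}{1392528} - \frac{2285835}{1762359} = \left(-1451345\right) \frac{1}{1392528} - \frac{761945}{587453} = - \frac{1451345}{1392528} - \frac{761945}{587453} = - \frac{1913626721245}{818044751184} \approx -2.3393$)
$\sqrt{u + \frac{-2194108 - 864694}{546352 + 1595048}} = \sqrt{- \frac{1913626721245}{818044751184} + \frac{-2194108 - 864694}{546352 + 1595048}} = \sqrt{- \frac{1913626721245}{818044751184} - \frac{3058802}{2141400}} = \sqrt{- \frac{1913626721245}{818044751184} - \frac{1529401}{1070700}} = \sqrt{- \frac{275003215911881857}{72990042924392400}} = \frac{i \sqrt{50181241334385519514926630771717}}{3649502146219620}$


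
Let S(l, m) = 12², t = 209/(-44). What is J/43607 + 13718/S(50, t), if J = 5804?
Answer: 299518301/3139704 ≈ 95.397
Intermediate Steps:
t = -19/4 (t = 209*(-1/44) = -19/4 ≈ -4.7500)
S(l, m) = 144
J/43607 + 13718/S(50, t) = 5804/43607 + 13718/144 = 5804*(1/43607) + 13718*(1/144) = 5804/43607 + 6859/72 = 299518301/3139704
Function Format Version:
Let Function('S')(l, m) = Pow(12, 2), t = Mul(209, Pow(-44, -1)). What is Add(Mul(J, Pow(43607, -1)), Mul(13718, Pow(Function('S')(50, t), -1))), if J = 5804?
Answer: Rational(299518301, 3139704) ≈ 95.397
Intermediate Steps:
t = Rational(-19, 4) (t = Mul(209, Rational(-1, 44)) = Rational(-19, 4) ≈ -4.7500)
Function('S')(l, m) = 144
Add(Mul(J, Pow(43607, -1)), Mul(13718, Pow(Function('S')(50, t), -1))) = Add(Mul(5804, Pow(43607, -1)), Mul(13718, Pow(144, -1))) = Add(Mul(5804, Rational(1, 43607)), Mul(13718, Rational(1, 144))) = Add(Rational(5804, 43607), Rational(6859, 72)) = Rational(299518301, 3139704)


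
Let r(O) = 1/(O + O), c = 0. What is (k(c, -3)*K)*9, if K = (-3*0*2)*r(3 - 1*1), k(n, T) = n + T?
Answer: 0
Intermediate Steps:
k(n, T) = T + n
r(O) = 1/(2*O)
K = 0 (K = (-3*0*2)*(1/(2*(3 - 1*1))) = (0*2)*(1/(2*(3 - 1))) = 0*((½)/2) = 0*((½)*(½)) = 0*(¼) = 0)
(k(c, -3)*K)*9 = ((-3 + 0)*0)*9 = -3*0*9 = 0*9 = 0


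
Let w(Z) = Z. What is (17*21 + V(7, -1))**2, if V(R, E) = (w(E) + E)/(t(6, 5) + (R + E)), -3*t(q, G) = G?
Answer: 21483225/169 ≈ 1.2712e+5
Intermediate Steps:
t(q, G) = -G/3
V(R, E) = 2*E/(-5/3 + E + R) (V(R, E) = (E + E)/(-1/3*5 + (R + E)) = (2*E)/(-5/3 + (E + R)) = (2*E)/(-5/3 + E + R) = 2*E/(-5/3 + E + R))
(17*21 + V(7, -1))**2 = (17*21 + 6*(-1)/(-5 + 3*(-1) + 3*7))**2 = (357 + 6*(-1)/(-5 - 3 + 21))**2 = (357 + 6*(-1)/13)**2 = (357 + 6*(-1)*(1/13))**2 = (357 - 6/13)**2 = (4635/13)**2 = 21483225/169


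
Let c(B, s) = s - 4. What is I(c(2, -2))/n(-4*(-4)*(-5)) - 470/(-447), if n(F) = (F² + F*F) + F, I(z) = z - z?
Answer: 470/447 ≈ 1.0515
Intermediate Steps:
c(B, s) = -4 + s
I(z) = 0
n(F) = F + 2*F² (n(F) = (F² + F²) + F = 2*F² + F = F + 2*F²)
I(c(2, -2))/n(-4*(-4)*(-5)) - 470/(-447) = 0/(((-4*(-4)*(-5))*(1 + 2*(-4*(-4)*(-5))))) - 470/(-447) = 0/(((16*(-5))*(1 + 2*(16*(-5))))) - 470*(-1/447) = 0/((-80*(1 + 2*(-80)))) + 470/447 = 0/((-80*(1 - 160))) + 470/447 = 0/((-80*(-159))) + 470/447 = 0/12720 + 470/447 = 0*(1/12720) + 470/447 = 0 + 470/447 = 470/447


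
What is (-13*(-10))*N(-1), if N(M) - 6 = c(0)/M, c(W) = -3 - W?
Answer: 1170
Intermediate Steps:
N(M) = 6 - 3/M (N(M) = 6 + (-3 - 1*0)/M = 6 + (-3 + 0)/M = 6 - 3/M)
(-13*(-10))*N(-1) = (-13*(-10))*(6 - 3/(-1)) = 130*(6 - 3*(-1)) = 130*(6 + 3) = 130*9 = 1170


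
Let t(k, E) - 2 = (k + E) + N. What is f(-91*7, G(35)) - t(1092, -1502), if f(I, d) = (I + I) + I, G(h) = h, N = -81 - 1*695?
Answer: -727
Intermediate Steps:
N = -776 (N = -81 - 695 = -776)
t(k, E) = -774 + E + k (t(k, E) = 2 + ((k + E) - 776) = 2 + ((E + k) - 776) = 2 + (-776 + E + k) = -774 + E + k)
f(I, d) = 3*I (f(I, d) = 2*I + I = 3*I)
f(-91*7, G(35)) - t(1092, -1502) = 3*(-91*7) - (-774 - 1502 + 1092) = 3*(-637) - 1*(-1184) = -1911 + 1184 = -727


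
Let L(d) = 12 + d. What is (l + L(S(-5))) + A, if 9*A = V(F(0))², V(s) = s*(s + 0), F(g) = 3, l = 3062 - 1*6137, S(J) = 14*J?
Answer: -3124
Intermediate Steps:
l = -3075 (l = 3062 - 6137 = -3075)
V(s) = s² (V(s) = s*s = s²)
A = 9 (A = (3²)²/9 = (⅑)*9² = (⅑)*81 = 9)
(l + L(S(-5))) + A = (-3075 + (12 + 14*(-5))) + 9 = (-3075 + (12 - 70)) + 9 = (-3075 - 58) + 9 = -3133 + 9 = -3124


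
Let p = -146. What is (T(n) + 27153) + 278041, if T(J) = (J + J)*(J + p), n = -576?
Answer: 1136938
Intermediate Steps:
T(J) = 2*J*(-146 + J) (T(J) = (J + J)*(J - 146) = (2*J)*(-146 + J) = 2*J*(-146 + J))
(T(n) + 27153) + 278041 = (2*(-576)*(-146 - 576) + 27153) + 278041 = (2*(-576)*(-722) + 27153) + 278041 = (831744 + 27153) + 278041 = 858897 + 278041 = 1136938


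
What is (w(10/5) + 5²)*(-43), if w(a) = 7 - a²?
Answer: -1204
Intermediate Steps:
(w(10/5) + 5²)*(-43) = ((7 - (10/5)²) + 5²)*(-43) = ((7 - (10*(⅕))²) + 25)*(-43) = ((7 - 1*2²) + 25)*(-43) = ((7 - 1*4) + 25)*(-43) = ((7 - 4) + 25)*(-43) = (3 + 25)*(-43) = 28*(-43) = -1204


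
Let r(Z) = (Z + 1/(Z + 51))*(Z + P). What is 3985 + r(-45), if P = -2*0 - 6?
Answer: 12543/2 ≈ 6271.5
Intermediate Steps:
P = -6 (P = 0 - 6 = -6)
r(Z) = (-6 + Z)*(Z + 1/(51 + Z)) (r(Z) = (Z + 1/(Z + 51))*(Z - 6) = (Z + 1/(51 + Z))*(-6 + Z) = (-6 + Z)*(Z + 1/(51 + Z)))
3985 + r(-45) = 3985 + (-6 + (-45)³ - 305*(-45) + 45*(-45)²)/(51 - 45) = 3985 + (-6 - 91125 + 13725 + 45*2025)/6 = 3985 + (-6 - 91125 + 13725 + 91125)/6 = 3985 + (⅙)*13719 = 3985 + 4573/2 = 12543/2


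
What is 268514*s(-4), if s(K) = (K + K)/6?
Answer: -1074056/3 ≈ -3.5802e+5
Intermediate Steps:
s(K) = K/3 (s(K) = (2*K)*(⅙) = K/3)
268514*s(-4) = 268514*((⅓)*(-4)) = 268514*(-4/3) = -1074056/3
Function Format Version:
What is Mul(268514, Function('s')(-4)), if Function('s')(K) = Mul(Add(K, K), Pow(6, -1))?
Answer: Rational(-1074056, 3) ≈ -3.5802e+5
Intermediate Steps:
Function('s')(K) = Mul(Rational(1, 3), K) (Function('s')(K) = Mul(Mul(2, K), Rational(1, 6)) = Mul(Rational(1, 3), K))
Mul(268514, Function('s')(-4)) = Mul(268514, Mul(Rational(1, 3), -4)) = Mul(268514, Rational(-4, 3)) = Rational(-1074056, 3)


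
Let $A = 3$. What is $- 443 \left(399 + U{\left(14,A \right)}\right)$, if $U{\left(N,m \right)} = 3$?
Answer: $-178086$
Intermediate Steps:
$- 443 \left(399 + U{\left(14,A \right)}\right) = - 443 \left(399 + 3\right) = \left(-443\right) 402 = -178086$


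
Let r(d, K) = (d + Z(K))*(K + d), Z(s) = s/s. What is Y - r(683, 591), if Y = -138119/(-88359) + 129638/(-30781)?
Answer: -2370065599157767/2719778379 ≈ -8.7142e+5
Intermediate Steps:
Z(s) = 1
Y = -7203243103/2719778379 (Y = -138119*(-1/88359) + 129638*(-1/30781) = 138119/88359 - 129638/30781 = -7203243103/2719778379 ≈ -2.6485)
r(d, K) = (1 + d)*(K + d) (r(d, K) = (d + 1)*(K + d) = (1 + d)*(K + d))
Y - r(683, 591) = -7203243103/2719778379 - (591 + 683 + 683² + 591*683) = -7203243103/2719778379 - (591 + 683 + 466489 + 403653) = -7203243103/2719778379 - 1*871416 = -7203243103/2719778379 - 871416 = -2370065599157767/2719778379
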